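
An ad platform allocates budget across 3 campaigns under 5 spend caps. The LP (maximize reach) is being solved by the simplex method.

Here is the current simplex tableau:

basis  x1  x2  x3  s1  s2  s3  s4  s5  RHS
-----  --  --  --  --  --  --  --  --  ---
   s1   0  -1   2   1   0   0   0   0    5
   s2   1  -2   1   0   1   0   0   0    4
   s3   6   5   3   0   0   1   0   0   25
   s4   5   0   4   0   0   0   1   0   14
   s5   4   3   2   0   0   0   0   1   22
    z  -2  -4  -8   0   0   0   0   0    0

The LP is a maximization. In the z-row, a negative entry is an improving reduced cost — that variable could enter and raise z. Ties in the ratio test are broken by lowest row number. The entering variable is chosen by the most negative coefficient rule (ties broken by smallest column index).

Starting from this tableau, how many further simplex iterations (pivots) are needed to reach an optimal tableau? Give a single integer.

pivot: x3 in, s1 out → z = 20
pivot: x2 in, s4 out → z = 36
pivot: s1 in, s3 out → z = 198/5
No improving column remains; optimal.

3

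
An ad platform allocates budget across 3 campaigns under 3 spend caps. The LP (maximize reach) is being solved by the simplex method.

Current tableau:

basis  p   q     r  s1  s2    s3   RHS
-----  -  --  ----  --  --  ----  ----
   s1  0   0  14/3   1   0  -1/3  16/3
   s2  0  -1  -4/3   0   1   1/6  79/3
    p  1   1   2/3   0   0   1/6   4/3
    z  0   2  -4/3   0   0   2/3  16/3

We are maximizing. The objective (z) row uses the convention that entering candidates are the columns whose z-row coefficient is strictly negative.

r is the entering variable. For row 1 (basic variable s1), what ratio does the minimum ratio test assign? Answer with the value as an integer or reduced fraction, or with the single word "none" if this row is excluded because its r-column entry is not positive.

Ratio = RHS / (r entry) = (16/3) / (14/3) = 8/7.

8/7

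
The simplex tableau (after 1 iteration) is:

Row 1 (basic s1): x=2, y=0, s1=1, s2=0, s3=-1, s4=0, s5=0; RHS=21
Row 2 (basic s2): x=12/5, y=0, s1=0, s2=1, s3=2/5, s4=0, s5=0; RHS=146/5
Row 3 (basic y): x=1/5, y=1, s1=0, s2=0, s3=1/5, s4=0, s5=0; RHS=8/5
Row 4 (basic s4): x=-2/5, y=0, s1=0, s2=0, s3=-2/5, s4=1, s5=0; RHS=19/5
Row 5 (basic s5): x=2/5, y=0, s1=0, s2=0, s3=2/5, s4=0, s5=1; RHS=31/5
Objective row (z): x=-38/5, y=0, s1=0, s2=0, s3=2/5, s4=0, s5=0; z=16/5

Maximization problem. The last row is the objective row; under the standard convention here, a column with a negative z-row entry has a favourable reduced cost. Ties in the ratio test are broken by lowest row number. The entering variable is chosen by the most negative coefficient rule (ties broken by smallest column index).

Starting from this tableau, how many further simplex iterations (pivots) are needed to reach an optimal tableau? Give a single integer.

1

pivot: x in, y out → z = 64
No improving column remains; optimal.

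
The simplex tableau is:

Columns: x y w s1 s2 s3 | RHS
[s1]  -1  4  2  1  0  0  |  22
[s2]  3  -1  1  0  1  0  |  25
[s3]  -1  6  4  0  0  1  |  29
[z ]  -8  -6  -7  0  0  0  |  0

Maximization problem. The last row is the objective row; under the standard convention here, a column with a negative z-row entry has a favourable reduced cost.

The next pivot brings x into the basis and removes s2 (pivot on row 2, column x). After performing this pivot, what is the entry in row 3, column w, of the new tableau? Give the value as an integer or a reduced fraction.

13/3

Pivot element is row 2, column x: 3.
Normalize row 2: new (row 2, w) = 1/3 = 1/3.
row 3 ← row 3 − (-1)·(new row 2): 4 − (-1)·(1/3) = 13/3.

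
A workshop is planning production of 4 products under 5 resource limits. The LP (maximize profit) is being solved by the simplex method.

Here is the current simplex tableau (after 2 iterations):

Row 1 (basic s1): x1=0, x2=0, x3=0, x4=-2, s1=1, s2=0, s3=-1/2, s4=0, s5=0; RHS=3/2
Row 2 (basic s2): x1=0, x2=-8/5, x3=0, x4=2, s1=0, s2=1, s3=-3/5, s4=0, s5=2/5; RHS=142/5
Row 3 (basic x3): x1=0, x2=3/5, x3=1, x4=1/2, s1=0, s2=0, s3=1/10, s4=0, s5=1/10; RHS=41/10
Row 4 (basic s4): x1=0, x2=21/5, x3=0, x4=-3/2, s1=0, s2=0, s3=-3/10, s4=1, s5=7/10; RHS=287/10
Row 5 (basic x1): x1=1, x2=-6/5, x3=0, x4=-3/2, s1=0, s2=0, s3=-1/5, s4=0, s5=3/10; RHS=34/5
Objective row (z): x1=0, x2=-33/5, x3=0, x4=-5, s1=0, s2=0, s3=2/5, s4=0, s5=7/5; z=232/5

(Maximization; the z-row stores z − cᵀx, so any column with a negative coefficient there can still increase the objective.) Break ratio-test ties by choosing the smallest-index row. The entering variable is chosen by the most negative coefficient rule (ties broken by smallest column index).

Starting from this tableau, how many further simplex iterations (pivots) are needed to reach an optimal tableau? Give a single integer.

1

pivot: x2 in, x3 out → z = 183/2
No improving column remains; optimal.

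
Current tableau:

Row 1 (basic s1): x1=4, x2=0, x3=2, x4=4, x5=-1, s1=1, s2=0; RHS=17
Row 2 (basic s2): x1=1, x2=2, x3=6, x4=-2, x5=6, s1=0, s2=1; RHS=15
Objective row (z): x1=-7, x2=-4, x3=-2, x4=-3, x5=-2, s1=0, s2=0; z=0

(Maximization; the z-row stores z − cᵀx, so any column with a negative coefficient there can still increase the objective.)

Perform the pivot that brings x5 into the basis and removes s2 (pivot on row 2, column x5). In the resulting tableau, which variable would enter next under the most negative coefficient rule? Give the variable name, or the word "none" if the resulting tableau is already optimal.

Pivot element 6. New z-row = old z-row − (-2)·(row 2/6).
Updated z-row coefficients: x1: -20/3, x2: -10/3, x3: 0, x4: -11/3, x5: 0, s1: 0, s2: 1/3.
The most negative is -20/3 in column x1, so x1 would enter next.

x1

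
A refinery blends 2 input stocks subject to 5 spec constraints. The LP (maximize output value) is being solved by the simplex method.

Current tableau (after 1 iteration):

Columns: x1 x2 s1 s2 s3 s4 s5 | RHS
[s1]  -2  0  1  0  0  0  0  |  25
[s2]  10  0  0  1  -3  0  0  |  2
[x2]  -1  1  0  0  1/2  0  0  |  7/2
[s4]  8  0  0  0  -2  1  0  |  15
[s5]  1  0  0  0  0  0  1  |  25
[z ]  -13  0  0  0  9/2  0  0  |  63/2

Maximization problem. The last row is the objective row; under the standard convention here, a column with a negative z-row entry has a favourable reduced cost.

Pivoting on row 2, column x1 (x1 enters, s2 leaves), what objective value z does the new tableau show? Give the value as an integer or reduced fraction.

Minimum ratio for x1: 2/10 = 1/5.
z changes by −(z-row coeff of x1)·ratio = −(-13)·(1/5) = 13/5.
New z = 63/2 + (13/5) = 341/10.

341/10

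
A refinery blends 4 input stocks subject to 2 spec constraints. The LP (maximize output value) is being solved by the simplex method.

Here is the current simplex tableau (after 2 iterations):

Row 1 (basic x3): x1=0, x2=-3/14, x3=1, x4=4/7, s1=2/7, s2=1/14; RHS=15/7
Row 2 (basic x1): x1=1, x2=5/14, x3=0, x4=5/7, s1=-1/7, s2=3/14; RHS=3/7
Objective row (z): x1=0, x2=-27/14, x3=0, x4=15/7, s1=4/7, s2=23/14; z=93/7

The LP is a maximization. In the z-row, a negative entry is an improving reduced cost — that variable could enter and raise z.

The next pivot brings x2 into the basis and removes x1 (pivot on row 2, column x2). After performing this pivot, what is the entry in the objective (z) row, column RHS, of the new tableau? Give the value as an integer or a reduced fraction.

78/5

Pivot element is row 2, column x2: 5/14.
Normalize row 2: new (row 2, RHS) = (3/7)/(5/14) = 6/5.
z-row ← z-row − (-27/14)·(new row 2): 93/7 − (-27/14)·(6/5) = 78/5.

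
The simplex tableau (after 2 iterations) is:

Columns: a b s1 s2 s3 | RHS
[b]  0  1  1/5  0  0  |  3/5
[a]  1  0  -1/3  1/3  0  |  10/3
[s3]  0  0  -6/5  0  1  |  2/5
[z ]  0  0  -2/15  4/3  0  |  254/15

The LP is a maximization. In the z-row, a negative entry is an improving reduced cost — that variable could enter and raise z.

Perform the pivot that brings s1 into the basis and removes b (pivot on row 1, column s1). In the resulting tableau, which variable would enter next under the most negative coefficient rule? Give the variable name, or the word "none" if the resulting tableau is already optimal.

Pivot element 1/5. New z-row = old z-row − (-2/15)·(row 1/(1/5)).
Updated z-row coefficients: a: 0, b: 2/3, s1: 0, s2: 4/3, s3: 0.
No coefficient is strictly negative; the tableau after this pivot is optimal.

none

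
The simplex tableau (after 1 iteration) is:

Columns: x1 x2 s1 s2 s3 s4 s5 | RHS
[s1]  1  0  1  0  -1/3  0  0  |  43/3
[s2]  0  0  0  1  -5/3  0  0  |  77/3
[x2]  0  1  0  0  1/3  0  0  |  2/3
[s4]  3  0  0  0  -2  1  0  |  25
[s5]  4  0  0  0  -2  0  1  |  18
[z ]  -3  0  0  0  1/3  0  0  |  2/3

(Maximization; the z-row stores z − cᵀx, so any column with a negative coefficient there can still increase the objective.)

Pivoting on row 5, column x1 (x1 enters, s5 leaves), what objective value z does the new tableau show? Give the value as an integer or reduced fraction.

85/6

Minimum ratio for x1: 18/4 = 9/2.
z changes by −(z-row coeff of x1)·ratio = −(-3)·(9/2) = 27/2.
New z = 2/3 + (27/2) = 85/6.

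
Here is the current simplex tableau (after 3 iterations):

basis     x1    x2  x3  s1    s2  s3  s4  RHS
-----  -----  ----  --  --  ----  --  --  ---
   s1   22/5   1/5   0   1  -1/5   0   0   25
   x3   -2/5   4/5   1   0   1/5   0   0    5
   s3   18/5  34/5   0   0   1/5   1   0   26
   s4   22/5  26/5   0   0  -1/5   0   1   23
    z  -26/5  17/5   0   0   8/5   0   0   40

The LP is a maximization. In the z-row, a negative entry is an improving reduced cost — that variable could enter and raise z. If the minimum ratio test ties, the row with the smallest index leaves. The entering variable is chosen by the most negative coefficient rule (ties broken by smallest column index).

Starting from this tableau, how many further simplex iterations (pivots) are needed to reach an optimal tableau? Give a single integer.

1

pivot: x1 in, s4 out → z = 739/11
No improving column remains; optimal.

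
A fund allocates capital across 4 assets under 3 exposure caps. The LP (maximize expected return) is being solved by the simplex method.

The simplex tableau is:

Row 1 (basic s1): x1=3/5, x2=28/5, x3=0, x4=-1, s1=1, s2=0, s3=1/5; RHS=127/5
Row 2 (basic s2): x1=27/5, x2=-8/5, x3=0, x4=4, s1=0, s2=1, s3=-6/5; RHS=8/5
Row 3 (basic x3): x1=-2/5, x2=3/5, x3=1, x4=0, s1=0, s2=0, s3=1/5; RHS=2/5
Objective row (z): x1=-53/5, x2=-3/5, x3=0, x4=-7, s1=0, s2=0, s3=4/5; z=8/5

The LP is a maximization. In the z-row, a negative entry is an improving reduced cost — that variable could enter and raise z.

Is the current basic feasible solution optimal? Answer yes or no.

no

Column x1 has objective-row coefficient -53/5, which is negative; an improving pivot exists, so not yet optimal.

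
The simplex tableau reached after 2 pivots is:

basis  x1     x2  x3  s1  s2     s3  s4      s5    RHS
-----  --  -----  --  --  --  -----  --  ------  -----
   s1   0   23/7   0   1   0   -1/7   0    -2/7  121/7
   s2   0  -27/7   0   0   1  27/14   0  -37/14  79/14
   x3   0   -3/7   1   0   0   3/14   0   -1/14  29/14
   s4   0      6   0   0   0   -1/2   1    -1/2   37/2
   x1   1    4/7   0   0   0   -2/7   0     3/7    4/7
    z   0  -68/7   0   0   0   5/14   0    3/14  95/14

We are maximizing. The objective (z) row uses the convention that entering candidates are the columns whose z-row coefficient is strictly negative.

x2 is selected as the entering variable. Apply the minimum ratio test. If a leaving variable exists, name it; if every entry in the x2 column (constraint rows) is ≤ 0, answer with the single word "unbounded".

Ratios: row 1 (s1): (121/7)/(23/7) = 121/23; row 2 (s2): entry -27/7 ≤ 0, skip; row 3 (x3): entry -3/7 ≤ 0, skip; row 4 (s4): (37/2)/6 = 37/12; row 5 (x1): (4/7)/(4/7) = 1.
Minimum ratio is in the x1 row, so x1 leaves.

x1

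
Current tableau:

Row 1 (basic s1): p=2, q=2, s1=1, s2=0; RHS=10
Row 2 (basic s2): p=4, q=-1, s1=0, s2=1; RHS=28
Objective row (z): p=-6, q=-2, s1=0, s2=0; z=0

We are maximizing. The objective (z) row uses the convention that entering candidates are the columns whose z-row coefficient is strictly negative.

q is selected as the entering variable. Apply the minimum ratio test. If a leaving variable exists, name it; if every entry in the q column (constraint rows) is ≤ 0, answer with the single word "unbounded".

Ratios: row 1 (s1): 10/2 = 5; row 2 (s2): entry -1 ≤ 0, skip.
Minimum ratio is in the s1 row, so s1 leaves.

s1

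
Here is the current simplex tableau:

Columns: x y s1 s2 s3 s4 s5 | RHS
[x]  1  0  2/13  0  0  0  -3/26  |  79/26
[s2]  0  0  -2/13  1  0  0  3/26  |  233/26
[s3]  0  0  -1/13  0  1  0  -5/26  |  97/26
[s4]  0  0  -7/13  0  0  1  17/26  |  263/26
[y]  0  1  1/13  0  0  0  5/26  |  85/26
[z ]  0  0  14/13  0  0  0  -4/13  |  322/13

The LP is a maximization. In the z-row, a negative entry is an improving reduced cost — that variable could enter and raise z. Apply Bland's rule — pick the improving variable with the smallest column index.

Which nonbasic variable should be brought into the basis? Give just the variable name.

Objective-row coefficients: x: 0, y: 0, s1: 14/13, s2: 0, s3: 0, s4: 0, s5: -4/13.
Improving columns: s5. Bland's rule picks the smallest column index → s5.

s5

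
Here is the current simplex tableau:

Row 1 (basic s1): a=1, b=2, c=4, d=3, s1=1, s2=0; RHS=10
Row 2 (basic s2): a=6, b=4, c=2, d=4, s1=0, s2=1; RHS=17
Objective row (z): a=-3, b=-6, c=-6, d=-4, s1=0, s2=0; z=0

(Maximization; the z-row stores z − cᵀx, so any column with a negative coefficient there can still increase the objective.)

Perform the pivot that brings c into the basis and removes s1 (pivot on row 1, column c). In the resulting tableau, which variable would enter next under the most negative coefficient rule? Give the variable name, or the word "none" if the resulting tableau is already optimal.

b

Pivot element 4. New z-row = old z-row − (-6)·(row 1/4).
Updated z-row coefficients: a: -3/2, b: -3, c: 0, d: 1/2, s1: 3/2, s2: 0.
The most negative is -3 in column b, so b would enter next.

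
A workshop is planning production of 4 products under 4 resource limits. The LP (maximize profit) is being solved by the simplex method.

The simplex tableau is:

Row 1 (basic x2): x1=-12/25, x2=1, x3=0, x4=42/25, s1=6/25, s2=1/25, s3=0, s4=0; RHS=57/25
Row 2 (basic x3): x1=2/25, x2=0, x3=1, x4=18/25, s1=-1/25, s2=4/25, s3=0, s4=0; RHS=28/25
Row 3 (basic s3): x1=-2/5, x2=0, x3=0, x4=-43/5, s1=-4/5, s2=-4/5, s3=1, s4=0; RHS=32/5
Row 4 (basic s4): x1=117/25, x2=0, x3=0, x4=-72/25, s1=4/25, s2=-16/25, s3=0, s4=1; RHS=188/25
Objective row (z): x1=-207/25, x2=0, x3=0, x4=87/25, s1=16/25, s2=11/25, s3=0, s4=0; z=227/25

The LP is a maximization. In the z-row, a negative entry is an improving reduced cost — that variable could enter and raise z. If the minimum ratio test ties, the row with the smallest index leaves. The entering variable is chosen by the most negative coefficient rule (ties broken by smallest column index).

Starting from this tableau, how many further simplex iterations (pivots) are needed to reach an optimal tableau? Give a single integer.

3

pivot: x1 in, s4 out → z = 291/13
pivot: x4 in, x3 out → z = 367/15
pivot: s2 in, x4 out → z = 132/5
No improving column remains; optimal.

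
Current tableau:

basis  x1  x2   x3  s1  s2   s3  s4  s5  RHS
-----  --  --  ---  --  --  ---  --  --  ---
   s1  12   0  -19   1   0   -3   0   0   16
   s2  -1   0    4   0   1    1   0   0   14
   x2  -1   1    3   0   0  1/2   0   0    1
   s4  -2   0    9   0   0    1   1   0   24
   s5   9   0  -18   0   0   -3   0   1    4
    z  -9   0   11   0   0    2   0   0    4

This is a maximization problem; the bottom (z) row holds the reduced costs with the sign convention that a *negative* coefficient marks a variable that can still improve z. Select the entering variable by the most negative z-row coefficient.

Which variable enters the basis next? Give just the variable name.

Objective-row coefficients: x1: -9, x2: 0, x3: 11, s1: 0, s2: 0, s3: 2, s4: 0, s5: 0.
The most negative is -9 in column x1, so x1 enters.

x1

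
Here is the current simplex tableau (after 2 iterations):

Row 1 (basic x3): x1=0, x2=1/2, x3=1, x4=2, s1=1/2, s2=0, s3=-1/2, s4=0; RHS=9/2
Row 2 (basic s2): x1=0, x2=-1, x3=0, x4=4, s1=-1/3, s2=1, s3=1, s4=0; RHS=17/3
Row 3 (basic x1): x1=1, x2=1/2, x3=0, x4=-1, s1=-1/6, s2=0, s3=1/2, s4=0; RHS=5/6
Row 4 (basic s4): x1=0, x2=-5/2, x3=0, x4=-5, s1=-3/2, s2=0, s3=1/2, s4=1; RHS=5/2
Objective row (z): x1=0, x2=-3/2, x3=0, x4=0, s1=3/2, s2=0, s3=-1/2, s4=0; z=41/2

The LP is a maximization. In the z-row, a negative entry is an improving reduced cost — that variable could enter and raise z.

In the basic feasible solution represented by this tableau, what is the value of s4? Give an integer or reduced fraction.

s4 is basic (row 4); its value is the RHS of that row: 5/2.

5/2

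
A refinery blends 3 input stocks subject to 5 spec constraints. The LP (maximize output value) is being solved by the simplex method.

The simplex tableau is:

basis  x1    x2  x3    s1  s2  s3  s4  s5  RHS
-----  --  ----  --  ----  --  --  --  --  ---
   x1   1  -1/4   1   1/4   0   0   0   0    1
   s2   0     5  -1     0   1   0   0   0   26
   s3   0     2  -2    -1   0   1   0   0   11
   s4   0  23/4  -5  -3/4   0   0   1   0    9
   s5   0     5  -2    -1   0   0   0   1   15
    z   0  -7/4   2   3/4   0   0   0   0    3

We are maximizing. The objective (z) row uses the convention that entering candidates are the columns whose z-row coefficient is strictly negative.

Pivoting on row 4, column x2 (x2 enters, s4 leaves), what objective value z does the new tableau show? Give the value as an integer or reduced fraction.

Minimum ratio for x2: 9/(23/4) = 36/23.
z changes by −(z-row coeff of x2)·ratio = −(-7/4)·(36/23) = 63/23.
New z = 3 + (63/23) = 132/23.

132/23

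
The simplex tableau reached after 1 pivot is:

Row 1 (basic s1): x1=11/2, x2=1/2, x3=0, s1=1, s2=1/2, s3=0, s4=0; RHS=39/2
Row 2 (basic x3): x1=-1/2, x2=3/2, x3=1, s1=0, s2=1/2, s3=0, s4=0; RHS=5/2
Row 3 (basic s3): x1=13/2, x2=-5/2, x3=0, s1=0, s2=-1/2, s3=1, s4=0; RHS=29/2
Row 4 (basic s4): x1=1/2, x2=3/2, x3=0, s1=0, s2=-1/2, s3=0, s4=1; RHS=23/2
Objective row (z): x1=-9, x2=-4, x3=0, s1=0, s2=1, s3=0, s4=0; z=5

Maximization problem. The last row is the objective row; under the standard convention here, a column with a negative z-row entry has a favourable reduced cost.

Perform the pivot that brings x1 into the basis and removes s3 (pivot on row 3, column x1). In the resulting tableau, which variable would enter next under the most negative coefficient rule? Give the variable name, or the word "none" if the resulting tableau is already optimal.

Pivot element 13/2. New z-row = old z-row − (-9)·(row 3/(13/2)).
Updated z-row coefficients: x1: 0, x2: -97/13, x3: 0, s1: 0, s2: 4/13, s3: 18/13, s4: 0.
The most negative is -97/13 in column x2, so x2 would enter next.

x2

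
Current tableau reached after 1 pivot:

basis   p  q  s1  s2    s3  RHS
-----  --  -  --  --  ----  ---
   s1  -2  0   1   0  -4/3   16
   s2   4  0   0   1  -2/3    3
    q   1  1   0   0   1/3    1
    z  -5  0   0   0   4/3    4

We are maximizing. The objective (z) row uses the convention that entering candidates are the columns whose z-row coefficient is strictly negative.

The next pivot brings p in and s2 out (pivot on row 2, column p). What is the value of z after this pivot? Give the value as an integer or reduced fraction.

Minimum ratio for p: 3/4 = 3/4.
z changes by −(z-row coeff of p)·ratio = −(-5)·(3/4) = 15/4.
New z = 4 + (15/4) = 31/4.

31/4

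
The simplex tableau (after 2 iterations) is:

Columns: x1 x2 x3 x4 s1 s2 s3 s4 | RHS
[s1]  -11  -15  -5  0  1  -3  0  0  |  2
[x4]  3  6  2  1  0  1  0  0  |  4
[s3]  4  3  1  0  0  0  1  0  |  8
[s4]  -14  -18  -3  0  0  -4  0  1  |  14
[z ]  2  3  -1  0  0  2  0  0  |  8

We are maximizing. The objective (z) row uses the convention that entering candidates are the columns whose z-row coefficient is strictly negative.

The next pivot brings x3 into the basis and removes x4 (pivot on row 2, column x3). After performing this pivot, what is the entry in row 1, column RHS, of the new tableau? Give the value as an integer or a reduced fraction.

12

Pivot element is row 2, column x3: 2.
Normalize row 2: new (row 2, RHS) = 4/2 = 2.
row 1 ← row 1 − (-5)·(new row 2): 2 − (-5)·2 = 12.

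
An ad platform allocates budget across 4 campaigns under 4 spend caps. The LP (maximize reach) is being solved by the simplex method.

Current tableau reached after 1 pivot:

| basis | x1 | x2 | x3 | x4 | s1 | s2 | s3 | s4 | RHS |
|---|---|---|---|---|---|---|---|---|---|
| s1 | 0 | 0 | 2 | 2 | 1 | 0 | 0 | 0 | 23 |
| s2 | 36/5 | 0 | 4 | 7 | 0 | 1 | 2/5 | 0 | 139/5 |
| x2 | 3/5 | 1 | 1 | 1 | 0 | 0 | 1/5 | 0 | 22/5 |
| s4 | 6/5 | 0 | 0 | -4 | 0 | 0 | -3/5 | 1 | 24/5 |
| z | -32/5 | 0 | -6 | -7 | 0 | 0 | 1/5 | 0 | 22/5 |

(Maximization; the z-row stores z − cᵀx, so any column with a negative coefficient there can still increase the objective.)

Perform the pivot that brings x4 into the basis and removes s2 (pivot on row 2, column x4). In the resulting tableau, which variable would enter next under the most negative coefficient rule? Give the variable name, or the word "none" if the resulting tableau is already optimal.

x3

Pivot element 7. New z-row = old z-row − (-7)·(row 2/7).
Updated z-row coefficients: x1: 4/5, x2: 0, x3: -2, x4: 0, s1: 0, s2: 1, s3: 3/5, s4: 0.
The most negative is -2 in column x3, so x3 would enter next.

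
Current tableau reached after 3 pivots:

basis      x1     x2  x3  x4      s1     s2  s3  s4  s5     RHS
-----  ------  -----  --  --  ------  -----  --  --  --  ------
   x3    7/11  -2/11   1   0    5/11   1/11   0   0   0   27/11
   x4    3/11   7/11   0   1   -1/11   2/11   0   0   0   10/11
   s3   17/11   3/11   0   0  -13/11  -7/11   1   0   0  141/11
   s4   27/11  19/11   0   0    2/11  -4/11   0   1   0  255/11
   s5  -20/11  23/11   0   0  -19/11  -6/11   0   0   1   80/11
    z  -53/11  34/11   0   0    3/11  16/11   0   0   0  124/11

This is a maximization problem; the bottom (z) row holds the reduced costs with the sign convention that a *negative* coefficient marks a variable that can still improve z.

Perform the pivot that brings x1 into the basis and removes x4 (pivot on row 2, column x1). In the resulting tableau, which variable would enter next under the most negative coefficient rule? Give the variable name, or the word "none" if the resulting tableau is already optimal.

s1

Pivot element 3/11. New z-row = old z-row − (-53/11)·(row 2/(3/11)).
Updated z-row coefficients: x1: 0, x2: 43/3, x3: 0, x4: 53/3, s1: -4/3, s2: 14/3, s3: 0, s4: 0, s5: 0.
The most negative is -4/3 in column s1, so s1 would enter next.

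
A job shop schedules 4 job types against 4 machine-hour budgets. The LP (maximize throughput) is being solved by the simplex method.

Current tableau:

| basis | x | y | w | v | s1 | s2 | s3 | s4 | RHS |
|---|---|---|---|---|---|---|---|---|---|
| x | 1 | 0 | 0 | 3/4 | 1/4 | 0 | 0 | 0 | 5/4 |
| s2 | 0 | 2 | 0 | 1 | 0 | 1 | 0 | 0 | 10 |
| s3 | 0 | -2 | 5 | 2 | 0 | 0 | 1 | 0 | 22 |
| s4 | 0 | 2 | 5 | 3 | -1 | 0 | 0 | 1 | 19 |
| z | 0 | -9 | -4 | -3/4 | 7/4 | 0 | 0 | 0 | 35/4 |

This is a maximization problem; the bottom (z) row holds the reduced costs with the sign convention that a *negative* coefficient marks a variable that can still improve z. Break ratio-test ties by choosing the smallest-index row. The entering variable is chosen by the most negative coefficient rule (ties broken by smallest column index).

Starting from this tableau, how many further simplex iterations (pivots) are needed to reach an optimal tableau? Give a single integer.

pivot: y in, s2 out → z = 215/4
pivot: w in, s4 out → z = 1219/20
No improving column remains; optimal.

2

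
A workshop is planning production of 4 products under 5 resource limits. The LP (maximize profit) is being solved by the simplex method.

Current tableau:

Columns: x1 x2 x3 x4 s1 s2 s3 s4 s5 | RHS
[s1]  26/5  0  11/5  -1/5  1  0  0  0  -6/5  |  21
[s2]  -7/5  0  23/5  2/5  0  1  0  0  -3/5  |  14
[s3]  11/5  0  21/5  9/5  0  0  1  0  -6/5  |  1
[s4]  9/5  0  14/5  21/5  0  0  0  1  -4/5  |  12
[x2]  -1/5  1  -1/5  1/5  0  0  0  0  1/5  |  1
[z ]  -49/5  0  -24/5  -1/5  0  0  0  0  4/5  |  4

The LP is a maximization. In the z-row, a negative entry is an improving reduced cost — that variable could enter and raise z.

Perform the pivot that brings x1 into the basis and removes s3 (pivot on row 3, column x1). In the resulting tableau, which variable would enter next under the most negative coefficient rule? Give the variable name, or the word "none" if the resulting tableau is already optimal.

s5

Pivot element 11/5. New z-row = old z-row − (-49/5)·(row 3/(11/5)).
Updated z-row coefficients: x1: 0, x2: 0, x3: 153/11, x4: 86/11, s1: 0, s2: 0, s3: 49/11, s4: 0, s5: -50/11.
The most negative is -50/11 in column s5, so s5 would enter next.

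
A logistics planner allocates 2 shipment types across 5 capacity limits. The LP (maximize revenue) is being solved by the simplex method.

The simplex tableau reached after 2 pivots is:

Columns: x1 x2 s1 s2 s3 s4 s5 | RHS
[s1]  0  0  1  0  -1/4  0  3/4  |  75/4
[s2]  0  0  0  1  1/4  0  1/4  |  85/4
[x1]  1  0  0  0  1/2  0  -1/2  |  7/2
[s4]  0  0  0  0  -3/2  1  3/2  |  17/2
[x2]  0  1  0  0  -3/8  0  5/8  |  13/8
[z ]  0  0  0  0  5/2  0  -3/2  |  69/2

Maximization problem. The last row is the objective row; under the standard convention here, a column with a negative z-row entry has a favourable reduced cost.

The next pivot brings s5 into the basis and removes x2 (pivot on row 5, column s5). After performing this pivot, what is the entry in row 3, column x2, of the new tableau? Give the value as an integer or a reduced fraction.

Pivot element is row 5, column s5: 5/8.
Normalize row 5: new (row 5, x2) = 1/(5/8) = 8/5.
row 3 ← row 3 − (-1/2)·(new row 5): 0 − (-1/2)·(8/5) = 4/5.

4/5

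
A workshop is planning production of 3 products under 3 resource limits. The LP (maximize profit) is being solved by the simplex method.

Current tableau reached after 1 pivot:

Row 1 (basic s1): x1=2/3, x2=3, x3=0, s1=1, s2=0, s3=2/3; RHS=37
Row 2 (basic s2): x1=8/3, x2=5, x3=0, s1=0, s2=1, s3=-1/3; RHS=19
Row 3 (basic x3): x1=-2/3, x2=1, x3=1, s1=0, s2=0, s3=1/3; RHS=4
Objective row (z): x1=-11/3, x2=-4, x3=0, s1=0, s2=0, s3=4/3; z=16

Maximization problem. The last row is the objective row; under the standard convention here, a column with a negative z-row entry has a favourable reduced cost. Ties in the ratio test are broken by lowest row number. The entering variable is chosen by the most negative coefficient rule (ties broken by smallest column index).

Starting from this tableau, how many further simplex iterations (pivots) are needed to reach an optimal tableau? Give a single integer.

pivot: x2 in, s2 out → z = 156/5
pivot: x1 in, x2 out → z = 337/8
No improving column remains; optimal.

2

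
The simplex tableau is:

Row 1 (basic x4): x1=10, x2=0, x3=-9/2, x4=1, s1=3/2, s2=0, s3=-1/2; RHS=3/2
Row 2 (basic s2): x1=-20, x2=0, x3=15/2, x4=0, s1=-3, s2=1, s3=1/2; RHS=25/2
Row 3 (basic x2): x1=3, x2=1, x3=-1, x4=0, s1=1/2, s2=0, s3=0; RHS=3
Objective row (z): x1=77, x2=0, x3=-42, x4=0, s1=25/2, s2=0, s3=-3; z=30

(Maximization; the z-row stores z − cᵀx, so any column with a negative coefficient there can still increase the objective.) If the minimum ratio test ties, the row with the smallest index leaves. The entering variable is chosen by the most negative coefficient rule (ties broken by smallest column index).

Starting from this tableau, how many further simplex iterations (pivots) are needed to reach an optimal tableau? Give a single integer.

pivot: x3 in, s2 out → z = 100
pivot: x1 in, x2 out → z = 590
No improving column remains; optimal.

2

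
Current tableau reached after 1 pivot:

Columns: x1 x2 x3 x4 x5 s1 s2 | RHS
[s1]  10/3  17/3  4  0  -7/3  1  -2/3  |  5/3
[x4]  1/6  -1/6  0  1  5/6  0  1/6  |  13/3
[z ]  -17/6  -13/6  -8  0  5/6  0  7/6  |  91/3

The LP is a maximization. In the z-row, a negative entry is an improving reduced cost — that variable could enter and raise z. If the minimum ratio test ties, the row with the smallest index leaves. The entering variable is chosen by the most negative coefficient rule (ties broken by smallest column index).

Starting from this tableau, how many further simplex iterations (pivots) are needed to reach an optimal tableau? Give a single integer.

2

pivot: x3 in, s1 out → z = 101/3
pivot: x5 in, x4 out → z = 268/5
No improving column remains; optimal.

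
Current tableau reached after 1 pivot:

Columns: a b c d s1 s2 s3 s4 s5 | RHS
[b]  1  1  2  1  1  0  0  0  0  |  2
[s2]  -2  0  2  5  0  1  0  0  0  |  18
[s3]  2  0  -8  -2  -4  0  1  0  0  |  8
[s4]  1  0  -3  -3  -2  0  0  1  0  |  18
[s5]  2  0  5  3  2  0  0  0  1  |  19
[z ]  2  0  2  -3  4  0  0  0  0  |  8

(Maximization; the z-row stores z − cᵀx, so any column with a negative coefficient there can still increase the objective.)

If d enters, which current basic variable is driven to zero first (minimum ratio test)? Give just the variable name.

b

Ratios: row 1 (b): 2/1 = 2; row 2 (s2): 18/5 = 18/5; row 3 (s3): entry -2 ≤ 0, skip; row 4 (s4): entry -3 ≤ 0, skip; row 5 (s5): 19/3 = 19/3.
Minimum ratio 2 is in the b row, so b leaves.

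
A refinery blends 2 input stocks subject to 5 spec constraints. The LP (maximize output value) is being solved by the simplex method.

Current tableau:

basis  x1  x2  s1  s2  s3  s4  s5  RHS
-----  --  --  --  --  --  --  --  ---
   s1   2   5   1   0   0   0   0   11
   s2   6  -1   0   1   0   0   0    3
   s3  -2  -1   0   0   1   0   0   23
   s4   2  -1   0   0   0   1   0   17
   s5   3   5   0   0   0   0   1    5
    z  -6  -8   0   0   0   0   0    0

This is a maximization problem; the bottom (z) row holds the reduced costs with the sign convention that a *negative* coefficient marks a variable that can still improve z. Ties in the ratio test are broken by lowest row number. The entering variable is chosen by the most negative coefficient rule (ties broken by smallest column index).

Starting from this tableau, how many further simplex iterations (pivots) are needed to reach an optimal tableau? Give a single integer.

2

pivot: x2 in, s5 out → z = 8
pivot: x1 in, s2 out → z = 96/11
No improving column remains; optimal.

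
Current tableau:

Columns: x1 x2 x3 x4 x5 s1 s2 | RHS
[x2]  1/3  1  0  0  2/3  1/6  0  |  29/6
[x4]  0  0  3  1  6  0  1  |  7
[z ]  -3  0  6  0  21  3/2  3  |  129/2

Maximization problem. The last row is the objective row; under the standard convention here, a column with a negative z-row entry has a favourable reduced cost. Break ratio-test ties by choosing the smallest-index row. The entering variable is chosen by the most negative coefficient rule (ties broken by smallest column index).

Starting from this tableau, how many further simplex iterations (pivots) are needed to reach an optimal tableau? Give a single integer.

1

pivot: x1 in, x2 out → z = 108
No improving column remains; optimal.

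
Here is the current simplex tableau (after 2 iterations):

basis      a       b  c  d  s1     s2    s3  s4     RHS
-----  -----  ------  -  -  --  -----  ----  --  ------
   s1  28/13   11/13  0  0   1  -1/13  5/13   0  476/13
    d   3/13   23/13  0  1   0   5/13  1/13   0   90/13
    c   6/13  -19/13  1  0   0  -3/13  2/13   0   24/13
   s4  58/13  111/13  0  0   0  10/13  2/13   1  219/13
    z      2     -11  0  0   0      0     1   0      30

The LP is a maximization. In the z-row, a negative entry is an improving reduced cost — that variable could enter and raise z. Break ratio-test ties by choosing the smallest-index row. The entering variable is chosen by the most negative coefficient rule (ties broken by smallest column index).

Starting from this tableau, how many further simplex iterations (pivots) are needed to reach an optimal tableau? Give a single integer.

1

pivot: b in, s4 out → z = 1913/37
No improving column remains; optimal.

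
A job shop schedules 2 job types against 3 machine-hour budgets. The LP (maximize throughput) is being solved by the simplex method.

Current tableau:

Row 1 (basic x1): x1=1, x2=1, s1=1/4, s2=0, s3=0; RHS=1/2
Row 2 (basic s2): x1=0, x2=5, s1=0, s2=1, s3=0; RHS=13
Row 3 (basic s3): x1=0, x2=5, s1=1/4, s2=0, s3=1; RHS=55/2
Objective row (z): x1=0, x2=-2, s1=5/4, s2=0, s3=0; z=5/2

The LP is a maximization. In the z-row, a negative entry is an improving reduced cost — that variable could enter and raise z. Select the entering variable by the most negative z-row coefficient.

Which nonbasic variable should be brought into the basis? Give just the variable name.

x2

Objective-row coefficients: x1: 0, x2: -2, s1: 5/4, s2: 0, s3: 0.
The most negative is -2 in column x2, so x2 enters.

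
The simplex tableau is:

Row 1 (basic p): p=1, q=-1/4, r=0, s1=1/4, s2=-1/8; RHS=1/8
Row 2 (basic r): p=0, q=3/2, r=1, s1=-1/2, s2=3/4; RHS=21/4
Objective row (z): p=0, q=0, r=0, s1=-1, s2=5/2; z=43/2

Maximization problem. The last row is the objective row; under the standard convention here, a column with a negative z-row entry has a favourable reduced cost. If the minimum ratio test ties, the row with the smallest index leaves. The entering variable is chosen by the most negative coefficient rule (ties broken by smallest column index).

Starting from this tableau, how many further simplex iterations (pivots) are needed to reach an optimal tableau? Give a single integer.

2

pivot: s1 in, p out → z = 22
pivot: q in, r out → z = 55/2
No improving column remains; optimal.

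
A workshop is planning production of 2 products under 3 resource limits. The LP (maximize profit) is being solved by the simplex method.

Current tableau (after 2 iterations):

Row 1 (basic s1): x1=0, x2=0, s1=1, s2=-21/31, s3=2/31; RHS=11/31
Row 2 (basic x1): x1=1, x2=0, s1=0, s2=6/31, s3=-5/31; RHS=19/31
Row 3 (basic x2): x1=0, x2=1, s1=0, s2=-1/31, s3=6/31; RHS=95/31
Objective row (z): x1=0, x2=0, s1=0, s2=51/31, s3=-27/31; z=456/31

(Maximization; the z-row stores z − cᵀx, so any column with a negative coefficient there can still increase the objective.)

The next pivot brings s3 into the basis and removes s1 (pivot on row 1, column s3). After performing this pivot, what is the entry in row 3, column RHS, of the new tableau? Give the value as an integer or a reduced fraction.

Pivot element is row 1, column s3: 2/31.
Normalize row 1: new (row 1, RHS) = (11/31)/(2/31) = 11/2.
row 3 ← row 3 − (6/31)·(new row 1): 95/31 − (6/31)·(11/2) = 2.

2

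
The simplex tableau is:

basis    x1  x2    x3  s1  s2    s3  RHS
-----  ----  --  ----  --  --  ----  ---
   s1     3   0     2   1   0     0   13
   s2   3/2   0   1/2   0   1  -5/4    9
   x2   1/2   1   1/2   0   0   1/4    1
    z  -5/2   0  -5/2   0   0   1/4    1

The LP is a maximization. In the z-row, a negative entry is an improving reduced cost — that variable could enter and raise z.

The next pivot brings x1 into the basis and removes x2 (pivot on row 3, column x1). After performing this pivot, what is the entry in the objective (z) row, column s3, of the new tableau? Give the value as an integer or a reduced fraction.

Pivot element is row 3, column x1: 1/2.
Normalize row 3: new (row 3, s3) = (1/4)/(1/2) = 1/2.
z-row ← z-row − (-5/2)·(new row 3): 1/4 − (-5/2)·(1/2) = 3/2.

3/2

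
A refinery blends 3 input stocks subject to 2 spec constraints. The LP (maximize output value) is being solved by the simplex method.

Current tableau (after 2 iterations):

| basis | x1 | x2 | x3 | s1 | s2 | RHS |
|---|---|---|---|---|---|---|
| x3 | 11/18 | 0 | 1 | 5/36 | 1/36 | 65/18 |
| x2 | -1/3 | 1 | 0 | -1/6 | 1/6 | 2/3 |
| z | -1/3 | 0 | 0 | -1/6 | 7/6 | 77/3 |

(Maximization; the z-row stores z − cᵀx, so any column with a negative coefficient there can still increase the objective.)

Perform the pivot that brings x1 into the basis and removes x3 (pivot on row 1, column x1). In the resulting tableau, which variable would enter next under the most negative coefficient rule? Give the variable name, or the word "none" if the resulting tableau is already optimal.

s1

Pivot element 11/18. New z-row = old z-row − (-1/3)·(row 1/(11/18)).
Updated z-row coefficients: x1: 0, x2: 0, x3: 6/11, s1: -1/11, s2: 13/11.
The most negative is -1/11 in column s1, so s1 would enter next.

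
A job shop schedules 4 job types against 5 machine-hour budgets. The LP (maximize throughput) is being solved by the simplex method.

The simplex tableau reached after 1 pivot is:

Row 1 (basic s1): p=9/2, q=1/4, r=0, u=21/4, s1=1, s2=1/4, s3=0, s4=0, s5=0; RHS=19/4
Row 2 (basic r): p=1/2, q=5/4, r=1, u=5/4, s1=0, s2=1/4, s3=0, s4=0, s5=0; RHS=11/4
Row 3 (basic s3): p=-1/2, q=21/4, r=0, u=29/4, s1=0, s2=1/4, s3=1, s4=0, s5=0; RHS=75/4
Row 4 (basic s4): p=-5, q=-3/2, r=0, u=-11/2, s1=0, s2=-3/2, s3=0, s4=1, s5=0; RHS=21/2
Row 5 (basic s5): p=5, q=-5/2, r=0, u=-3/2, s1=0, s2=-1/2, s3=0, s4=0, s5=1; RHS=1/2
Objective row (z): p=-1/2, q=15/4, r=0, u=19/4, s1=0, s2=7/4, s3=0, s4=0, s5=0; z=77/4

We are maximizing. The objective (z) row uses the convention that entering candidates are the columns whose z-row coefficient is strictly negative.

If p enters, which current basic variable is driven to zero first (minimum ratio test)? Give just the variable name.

s5

Ratios: row 1 (s1): (19/4)/(9/2) = 19/18; row 2 (r): (11/4)/(1/2) = 11/2; row 3 (s3): entry -1/2 ≤ 0, skip; row 4 (s4): entry -5 ≤ 0, skip; row 5 (s5): (1/2)/5 = 1/10.
Minimum ratio 1/10 is in the s5 row, so s5 leaves.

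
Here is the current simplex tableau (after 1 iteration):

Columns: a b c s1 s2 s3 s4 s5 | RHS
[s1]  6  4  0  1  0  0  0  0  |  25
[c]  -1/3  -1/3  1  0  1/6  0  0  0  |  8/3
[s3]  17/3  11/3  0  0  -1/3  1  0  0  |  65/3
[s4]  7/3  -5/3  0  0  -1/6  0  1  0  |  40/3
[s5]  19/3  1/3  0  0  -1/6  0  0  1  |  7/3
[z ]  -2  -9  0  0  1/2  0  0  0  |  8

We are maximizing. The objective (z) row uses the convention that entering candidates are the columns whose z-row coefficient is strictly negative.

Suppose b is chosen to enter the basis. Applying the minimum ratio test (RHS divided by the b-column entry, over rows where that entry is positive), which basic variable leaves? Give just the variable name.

Ratios: row 1 (s1): 25/4 = 25/4; row 2 (c): entry -1/3 ≤ 0, skip; row 3 (s3): (65/3)/(11/3) = 65/11; row 4 (s4): entry -5/3 ≤ 0, skip; row 5 (s5): (7/3)/(1/3) = 7.
Minimum ratio 65/11 is in the s3 row, so s3 leaves.

s3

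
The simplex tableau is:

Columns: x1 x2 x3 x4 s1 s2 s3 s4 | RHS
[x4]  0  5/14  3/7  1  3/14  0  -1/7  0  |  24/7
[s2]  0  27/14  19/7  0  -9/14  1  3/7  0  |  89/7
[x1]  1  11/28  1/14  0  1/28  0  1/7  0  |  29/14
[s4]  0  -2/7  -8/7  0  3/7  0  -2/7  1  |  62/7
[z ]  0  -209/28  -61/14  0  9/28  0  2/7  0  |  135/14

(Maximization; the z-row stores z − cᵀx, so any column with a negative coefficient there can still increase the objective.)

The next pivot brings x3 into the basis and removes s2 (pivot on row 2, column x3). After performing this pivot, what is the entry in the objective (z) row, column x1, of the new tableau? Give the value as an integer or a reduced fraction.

0

Pivot element is row 2, column x3: 19/7.
Normalize row 2: new (row 2, x1) = 0/(19/7) = 0.
z-row ← z-row − (-61/14)·(new row 2): 0 − (-61/14)·0 = 0.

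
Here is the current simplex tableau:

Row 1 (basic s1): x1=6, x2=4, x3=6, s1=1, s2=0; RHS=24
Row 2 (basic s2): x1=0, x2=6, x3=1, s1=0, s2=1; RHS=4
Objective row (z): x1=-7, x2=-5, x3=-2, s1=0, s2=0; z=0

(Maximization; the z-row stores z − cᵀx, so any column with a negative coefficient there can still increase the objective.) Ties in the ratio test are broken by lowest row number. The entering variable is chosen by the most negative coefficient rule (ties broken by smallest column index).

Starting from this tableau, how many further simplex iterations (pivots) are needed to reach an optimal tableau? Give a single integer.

pivot: x1 in, s1 out → z = 28
pivot: x2 in, s2 out → z = 254/9
No improving column remains; optimal.

2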